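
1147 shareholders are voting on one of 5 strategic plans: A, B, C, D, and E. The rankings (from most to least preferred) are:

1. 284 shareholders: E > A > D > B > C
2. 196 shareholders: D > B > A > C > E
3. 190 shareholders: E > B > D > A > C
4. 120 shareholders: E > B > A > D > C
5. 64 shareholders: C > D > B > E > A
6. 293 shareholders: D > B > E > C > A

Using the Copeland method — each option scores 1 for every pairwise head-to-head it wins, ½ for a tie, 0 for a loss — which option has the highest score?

E

A: beats C; loses to B, D, and E → score 1.
B: beats A and C; loses to D and E → score 2.
C: loses to A, B, D, and E → score 0.
D: beats A, B, and C; loses to E → score 3.
E: beats A, B, C, and D → score 4.
E has the best pairwise record.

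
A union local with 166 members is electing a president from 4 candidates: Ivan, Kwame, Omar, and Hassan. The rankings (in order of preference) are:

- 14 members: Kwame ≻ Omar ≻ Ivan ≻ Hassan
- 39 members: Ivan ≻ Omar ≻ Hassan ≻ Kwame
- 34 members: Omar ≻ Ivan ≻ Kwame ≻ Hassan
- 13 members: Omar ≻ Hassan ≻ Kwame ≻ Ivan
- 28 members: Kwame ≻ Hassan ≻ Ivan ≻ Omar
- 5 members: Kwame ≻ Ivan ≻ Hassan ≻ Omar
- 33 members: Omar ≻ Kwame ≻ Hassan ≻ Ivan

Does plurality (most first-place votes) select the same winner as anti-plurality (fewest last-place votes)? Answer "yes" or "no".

yes

Plurality — first-place votes: Ivan 39, Kwame 47, Omar 80, Hassan 0. Winner: Omar.
Anti-plurality — last-place votes: Ivan 46, Kwame 39, Omar 33, Hassan 48. Winner: Omar.
The two methods agree.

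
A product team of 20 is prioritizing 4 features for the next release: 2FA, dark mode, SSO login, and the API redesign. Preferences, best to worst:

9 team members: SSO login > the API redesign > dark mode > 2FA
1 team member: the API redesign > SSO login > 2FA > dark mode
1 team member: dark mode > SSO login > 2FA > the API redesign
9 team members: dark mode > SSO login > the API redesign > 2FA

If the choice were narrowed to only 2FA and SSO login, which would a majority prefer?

Voters preferring 2FA to SSO login: 0; preferring SSO login to 2FA: 20.
SSO login wins the head-to-head.

SSO login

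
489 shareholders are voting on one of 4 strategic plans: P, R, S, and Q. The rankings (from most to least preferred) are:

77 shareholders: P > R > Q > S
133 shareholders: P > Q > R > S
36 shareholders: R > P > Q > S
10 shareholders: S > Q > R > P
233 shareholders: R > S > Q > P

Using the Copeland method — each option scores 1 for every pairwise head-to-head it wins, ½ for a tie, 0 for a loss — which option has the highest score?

R

P: beats S and Q; loses to R → score 2.
R: beats P, S, and Q → score 3.
S: loses to P, R, and Q → score 0.
Q: beats S; loses to P and R → score 1.
R has the best pairwise record.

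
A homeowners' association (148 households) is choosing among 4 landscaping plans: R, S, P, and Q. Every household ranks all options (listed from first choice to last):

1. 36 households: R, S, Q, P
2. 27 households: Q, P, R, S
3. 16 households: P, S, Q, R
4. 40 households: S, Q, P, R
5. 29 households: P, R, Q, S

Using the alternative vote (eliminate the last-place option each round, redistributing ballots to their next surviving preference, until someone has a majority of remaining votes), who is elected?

Round 1: R 36, S 40, P 45, Q 27. Eliminate Q.
Round 2: R 36, S 40, P 72. Eliminate R.
Round 3: S 76, P 72. S has a majority.

S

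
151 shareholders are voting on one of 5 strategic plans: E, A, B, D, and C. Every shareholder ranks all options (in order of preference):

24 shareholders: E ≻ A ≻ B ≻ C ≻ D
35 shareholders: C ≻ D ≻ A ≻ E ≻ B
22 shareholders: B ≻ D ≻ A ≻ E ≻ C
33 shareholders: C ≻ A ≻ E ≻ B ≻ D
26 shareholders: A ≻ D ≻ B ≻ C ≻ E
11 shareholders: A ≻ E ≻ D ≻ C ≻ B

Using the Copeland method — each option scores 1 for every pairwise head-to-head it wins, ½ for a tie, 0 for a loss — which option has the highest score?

A

E: beats B; loses to A, D, and C → score 1.
A: beats E, B, D, and C → score 4.
B: beats D; loses to E, A, and C → score 1.
D: beats E; loses to A, B, and C → score 1.
C: beats E, B, and D; loses to A → score 3.
A has the best pairwise record.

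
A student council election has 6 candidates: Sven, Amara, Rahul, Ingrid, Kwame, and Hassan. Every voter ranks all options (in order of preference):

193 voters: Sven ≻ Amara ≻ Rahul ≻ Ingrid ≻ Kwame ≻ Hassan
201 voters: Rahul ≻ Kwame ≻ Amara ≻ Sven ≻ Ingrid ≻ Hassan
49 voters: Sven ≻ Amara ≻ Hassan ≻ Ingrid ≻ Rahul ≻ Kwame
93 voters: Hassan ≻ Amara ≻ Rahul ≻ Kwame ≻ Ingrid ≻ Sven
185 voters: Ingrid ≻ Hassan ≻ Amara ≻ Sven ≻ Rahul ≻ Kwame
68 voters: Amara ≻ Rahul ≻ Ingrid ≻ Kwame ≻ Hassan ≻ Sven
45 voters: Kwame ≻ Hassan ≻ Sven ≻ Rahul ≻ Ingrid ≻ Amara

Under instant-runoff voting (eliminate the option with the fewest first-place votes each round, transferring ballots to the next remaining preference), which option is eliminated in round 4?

Round 1: Sven 242, Amara 68, Rahul 201, Ingrid 185, Kwame 45, Hassan 93. Eliminate Kwame.
Round 2: Sven 242, Amara 68, Rahul 201, Ingrid 185, Hassan 138. Eliminate Amara.
Round 3: Sven 242, Rahul 269, Ingrid 185, Hassan 138. Eliminate Hassan.
Round 4: Sven 287, Rahul 362, Ingrid 185. Eliminate Ingrid.

Ingrid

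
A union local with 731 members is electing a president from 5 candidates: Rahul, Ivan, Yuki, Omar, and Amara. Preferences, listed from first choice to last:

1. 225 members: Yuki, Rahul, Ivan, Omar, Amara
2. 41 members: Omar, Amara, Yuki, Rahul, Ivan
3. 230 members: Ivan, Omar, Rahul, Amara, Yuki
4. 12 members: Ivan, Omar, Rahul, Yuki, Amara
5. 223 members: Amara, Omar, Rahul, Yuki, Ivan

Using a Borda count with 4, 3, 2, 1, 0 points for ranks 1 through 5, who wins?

Omar

Rahul: 225·3 + 41·1 + 230·2 + 12·2 + 223·2 = 1646
Ivan: 225·2 + 41·0 + 230·4 + 12·4 + 223·0 = 1418
Yuki: 225·4 + 41·2 + 230·0 + 12·1 + 223·1 = 1217
Omar: 225·1 + 41·4 + 230·3 + 12·3 + 223·3 = 1784
Amara: 225·0 + 41·3 + 230·1 + 12·0 + 223·4 = 1245
Omar has the highest Borda score (1784).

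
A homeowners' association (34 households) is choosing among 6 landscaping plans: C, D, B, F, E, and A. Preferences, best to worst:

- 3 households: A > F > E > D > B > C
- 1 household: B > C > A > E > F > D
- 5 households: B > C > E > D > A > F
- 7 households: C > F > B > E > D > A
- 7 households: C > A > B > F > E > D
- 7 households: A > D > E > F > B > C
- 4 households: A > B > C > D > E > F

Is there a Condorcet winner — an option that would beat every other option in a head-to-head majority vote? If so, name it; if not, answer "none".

none

Checking pairwise contests:
B beats C 20–14.
C beats D 24–10.
A beats B 21–13.
C beats F 24–10.
C beats E 24–10.
C beats A 20–14.
Every option loses at least one head-to-head, so there is no Condorcet winner.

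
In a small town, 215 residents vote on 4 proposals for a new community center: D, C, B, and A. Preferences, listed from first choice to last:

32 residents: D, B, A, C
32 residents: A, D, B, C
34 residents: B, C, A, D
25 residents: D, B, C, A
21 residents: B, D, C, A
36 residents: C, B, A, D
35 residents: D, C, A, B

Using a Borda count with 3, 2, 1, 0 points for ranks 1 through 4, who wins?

B

D: 32·3 + 32·2 + 34·0 + 25·3 + 21·2 + 36·0 + 35·3 = 382
C: 32·0 + 32·0 + 34·2 + 25·1 + 21·1 + 36·3 + 35·2 = 292
B: 32·2 + 32·1 + 34·3 + 25·2 + 21·3 + 36·2 + 35·0 = 383
A: 32·1 + 32·3 + 34·1 + 25·0 + 21·0 + 36·1 + 35·1 = 233
B has the highest Borda score (383).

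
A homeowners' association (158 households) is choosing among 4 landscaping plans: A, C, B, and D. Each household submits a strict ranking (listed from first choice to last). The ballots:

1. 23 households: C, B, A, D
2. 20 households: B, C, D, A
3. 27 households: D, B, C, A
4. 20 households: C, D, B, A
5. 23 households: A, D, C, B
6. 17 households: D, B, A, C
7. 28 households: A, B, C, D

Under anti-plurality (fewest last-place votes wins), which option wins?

Last-place votes: A 67, C 17, B 23, D 51.
C is ranked last by the fewest voters, so C wins.

C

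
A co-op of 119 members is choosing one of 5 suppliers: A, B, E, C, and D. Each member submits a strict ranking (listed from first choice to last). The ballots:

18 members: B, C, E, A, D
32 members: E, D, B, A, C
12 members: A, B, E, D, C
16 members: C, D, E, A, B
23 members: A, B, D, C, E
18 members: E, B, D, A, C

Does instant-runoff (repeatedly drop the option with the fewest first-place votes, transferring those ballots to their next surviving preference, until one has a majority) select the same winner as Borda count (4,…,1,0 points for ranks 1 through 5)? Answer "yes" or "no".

no

Instant-runoff — R1 A 35, B 18, E 50, C 16, D 0 (D out); R2 A 35, B 18, E 50, C 16 (C out); R3 A 35, B 18, E 66 (E winner). Winner: E.
Borda — scores: A 224, B 295, E 292, C 141, D 238. Winner: B.
The two methods disagree.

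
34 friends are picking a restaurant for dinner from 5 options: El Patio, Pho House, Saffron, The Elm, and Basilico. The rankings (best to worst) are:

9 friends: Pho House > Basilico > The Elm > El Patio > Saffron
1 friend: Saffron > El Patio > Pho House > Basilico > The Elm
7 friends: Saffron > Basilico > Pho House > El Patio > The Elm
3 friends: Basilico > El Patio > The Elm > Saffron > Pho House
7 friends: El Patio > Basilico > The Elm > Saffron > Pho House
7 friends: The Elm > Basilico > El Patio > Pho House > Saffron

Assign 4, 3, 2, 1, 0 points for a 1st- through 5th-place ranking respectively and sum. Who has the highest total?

El Patio: 9·1 + 1·3 + 7·1 + 3·3 + 7·4 + 7·2 = 70
Pho House: 9·4 + 1·2 + 7·2 + 3·0 + 7·0 + 7·1 = 59
Saffron: 9·0 + 1·4 + 7·4 + 3·1 + 7·1 + 7·0 = 42
The Elm: 9·2 + 1·0 + 7·0 + 3·2 + 7·2 + 7·4 = 66
Basilico: 9·3 + 1·1 + 7·3 + 3·4 + 7·3 + 7·3 = 103
Basilico has the highest Borda score (103).

Basilico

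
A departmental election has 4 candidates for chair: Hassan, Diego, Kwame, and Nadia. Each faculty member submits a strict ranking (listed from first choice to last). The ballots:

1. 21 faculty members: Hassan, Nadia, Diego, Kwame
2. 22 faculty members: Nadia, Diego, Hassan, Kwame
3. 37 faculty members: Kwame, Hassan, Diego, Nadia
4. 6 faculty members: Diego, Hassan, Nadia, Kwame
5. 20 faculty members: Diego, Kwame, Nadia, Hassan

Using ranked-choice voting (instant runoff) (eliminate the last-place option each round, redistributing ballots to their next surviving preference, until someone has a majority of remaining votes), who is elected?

Kwame

Round 1: Hassan 21, Diego 26, Kwame 37, Nadia 22. Eliminate Hassan.
Round 2: Diego 26, Kwame 37, Nadia 43. Eliminate Diego.
Round 3: Kwame 57, Nadia 49. Kwame has a majority.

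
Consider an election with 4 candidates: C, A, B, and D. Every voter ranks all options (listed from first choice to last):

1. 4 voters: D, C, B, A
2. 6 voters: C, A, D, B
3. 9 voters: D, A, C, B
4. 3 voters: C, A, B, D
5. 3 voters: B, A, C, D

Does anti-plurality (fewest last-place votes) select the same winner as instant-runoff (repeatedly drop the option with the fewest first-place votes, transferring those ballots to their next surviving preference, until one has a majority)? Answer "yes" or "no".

Anti-plurality — last-place votes: C 0, A 4, B 15, D 6. Winner: C.
Instant-runoff — R1 C 9, A 0, B 3, D 13 (D winner). Winner: D.
The two methods disagree.

no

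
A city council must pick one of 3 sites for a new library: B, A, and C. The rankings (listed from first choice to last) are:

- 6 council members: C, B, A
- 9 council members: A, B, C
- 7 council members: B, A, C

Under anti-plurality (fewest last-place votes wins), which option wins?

Last-place votes: B 0, A 6, C 16.
B is ranked last by the fewest voters, so B wins.

B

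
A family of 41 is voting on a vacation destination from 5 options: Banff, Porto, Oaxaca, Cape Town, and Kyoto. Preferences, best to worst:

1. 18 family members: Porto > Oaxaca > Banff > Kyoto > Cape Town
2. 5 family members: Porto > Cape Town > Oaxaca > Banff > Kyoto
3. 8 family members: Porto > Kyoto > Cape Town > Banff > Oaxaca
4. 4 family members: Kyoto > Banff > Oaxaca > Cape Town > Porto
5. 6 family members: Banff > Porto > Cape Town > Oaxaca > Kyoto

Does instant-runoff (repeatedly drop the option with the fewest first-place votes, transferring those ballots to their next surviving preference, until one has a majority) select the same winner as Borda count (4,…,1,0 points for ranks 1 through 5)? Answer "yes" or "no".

Instant-runoff — R1 Banff 6, Porto 31, Oaxaca 0, Cape Town 0, Kyoto 4 (Porto winner). Winner: Porto.
Borda — scores: Banff 85, Porto 142, Oaxaca 78, Cape Town 47, Kyoto 58. Winner: Porto.
The two methods agree.

yes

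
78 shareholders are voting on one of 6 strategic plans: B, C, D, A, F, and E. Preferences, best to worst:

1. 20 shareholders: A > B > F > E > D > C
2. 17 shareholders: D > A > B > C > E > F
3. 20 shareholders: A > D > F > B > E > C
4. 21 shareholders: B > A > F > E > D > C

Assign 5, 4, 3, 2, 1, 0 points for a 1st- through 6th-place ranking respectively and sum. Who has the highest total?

B: 20·4 + 17·3 + 20·2 + 21·5 = 276
C: 20·0 + 17·2 + 20·0 + 21·0 = 34
D: 20·1 + 17·5 + 20·4 + 21·1 = 206
A: 20·5 + 17·4 + 20·5 + 21·4 = 352
F: 20·3 + 17·0 + 20·3 + 21·3 = 183
E: 20·2 + 17·1 + 20·1 + 21·2 = 119
A has the highest Borda score (352).

A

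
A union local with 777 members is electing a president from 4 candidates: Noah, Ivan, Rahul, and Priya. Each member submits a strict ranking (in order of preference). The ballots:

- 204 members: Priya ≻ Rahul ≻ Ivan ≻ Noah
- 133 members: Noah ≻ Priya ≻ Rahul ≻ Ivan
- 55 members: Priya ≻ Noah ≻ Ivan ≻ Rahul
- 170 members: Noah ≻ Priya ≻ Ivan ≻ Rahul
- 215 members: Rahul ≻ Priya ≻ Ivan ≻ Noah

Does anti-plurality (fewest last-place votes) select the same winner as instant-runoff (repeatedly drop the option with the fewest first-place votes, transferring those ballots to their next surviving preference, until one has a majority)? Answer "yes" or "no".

Anti-plurality — last-place votes: Noah 419, Ivan 133, Rahul 225, Priya 0. Winner: Priya.
Instant-runoff — R1 Noah 303, Ivan 0, Rahul 215, Priya 259 (Ivan out); R2 Noah 303, Rahul 215, Priya 259 (Rahul out); R3 Noah 303, Priya 474 (Priya winner). Winner: Priya.
The two methods agree.

yes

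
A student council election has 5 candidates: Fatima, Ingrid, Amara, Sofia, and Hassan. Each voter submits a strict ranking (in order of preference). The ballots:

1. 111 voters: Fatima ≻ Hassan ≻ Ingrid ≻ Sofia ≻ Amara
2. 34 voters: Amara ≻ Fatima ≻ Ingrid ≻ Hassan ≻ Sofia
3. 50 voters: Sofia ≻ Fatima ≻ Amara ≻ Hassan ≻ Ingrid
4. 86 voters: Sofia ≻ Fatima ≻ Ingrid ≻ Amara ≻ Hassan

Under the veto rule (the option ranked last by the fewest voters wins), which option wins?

Fatima

Last-place votes: Fatima 0, Ingrid 50, Amara 111, Sofia 34, Hassan 86.
Fatima is ranked last by the fewest voters, so Fatima wins.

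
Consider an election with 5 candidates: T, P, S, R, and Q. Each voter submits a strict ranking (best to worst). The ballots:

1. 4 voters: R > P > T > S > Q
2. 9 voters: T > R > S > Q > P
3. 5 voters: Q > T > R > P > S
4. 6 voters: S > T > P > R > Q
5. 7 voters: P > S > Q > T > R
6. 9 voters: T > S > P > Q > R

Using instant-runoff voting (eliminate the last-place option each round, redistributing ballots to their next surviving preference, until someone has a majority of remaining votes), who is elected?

Round 1: T 18, P 7, S 6, R 4, Q 5. Eliminate R.
Round 2: T 18, P 11, S 6, Q 5. Eliminate Q.
Round 3: T 23, P 11, S 6. T has a majority.

T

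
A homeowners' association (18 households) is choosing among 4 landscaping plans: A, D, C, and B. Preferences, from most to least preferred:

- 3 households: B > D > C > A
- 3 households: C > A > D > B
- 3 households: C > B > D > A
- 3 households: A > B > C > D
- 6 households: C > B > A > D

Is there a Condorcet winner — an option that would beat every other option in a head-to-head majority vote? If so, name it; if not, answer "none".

C vs A: 15–3 for C.
C vs D: 15–3 for C.
C vs B: 12–6 for C.
C beats every other option head-to-head.

C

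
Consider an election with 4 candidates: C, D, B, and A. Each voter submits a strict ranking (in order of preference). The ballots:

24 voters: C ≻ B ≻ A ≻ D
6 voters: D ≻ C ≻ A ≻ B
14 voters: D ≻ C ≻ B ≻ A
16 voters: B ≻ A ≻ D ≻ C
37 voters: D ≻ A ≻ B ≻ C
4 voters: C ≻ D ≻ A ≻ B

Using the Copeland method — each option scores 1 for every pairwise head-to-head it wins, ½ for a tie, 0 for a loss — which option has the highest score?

D

C: loses to D, B, and A → score 0.
D: beats C, B, and A → score 3.
B: beats C and A; loses to D → score 2.
A: beats C; loses to D and B → score 1.
D has the best pairwise record.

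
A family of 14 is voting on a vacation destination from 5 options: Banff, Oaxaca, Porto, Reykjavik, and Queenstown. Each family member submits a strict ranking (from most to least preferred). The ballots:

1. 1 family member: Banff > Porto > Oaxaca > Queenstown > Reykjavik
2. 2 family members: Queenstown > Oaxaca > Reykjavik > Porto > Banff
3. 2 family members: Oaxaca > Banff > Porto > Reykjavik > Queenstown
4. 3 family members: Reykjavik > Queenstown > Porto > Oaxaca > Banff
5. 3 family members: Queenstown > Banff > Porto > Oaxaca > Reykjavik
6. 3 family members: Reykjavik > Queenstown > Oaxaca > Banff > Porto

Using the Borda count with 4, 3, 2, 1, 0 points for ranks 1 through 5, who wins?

Banff: 1·4 + 2·0 + 2·3 + 3·0 + 3·3 + 3·1 = 22
Oaxaca: 1·2 + 2·3 + 2·4 + 3·1 + 3·1 + 3·2 = 28
Porto: 1·3 + 2·1 + 2·2 + 3·2 + 3·2 + 3·0 = 21
Reykjavik: 1·0 + 2·2 + 2·1 + 3·4 + 3·0 + 3·4 = 30
Queenstown: 1·1 + 2·4 + 2·0 + 3·3 + 3·4 + 3·3 = 39
Queenstown has the highest Borda score (39).

Queenstown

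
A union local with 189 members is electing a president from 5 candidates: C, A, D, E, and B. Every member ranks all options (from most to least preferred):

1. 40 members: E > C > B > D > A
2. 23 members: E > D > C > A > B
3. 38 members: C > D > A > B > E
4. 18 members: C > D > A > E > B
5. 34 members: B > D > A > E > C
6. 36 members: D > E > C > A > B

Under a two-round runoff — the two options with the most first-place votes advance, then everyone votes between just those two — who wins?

E

Round 1 first-place votes: C 56, A 0, D 36, E 63, B 34.
E and C advance.
Runoff: E is preferred to C by 133 voters; C by 56.
E wins the runoff.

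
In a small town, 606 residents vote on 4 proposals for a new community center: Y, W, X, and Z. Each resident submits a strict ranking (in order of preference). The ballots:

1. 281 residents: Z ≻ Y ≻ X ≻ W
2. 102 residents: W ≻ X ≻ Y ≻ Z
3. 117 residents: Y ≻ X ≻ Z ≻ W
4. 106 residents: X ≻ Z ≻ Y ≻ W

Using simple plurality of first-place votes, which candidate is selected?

First-place votes: Y 117, W 102, X 106, Z 281.
Z has the most first-place votes.

Z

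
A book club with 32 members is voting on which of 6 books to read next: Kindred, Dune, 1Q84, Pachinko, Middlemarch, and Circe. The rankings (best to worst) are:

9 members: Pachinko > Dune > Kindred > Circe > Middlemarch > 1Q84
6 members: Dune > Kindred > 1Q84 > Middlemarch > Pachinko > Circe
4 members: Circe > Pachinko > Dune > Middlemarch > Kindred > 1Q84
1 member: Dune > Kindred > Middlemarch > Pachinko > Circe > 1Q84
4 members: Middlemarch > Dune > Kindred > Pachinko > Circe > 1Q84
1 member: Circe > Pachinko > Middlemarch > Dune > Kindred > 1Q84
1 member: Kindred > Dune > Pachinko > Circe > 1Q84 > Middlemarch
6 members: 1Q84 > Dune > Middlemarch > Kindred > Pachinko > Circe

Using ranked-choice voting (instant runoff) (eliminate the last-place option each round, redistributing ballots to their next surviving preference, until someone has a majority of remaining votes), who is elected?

Dune

Round 1: Kindred 1, Dune 7, 1Q84 6, Pachinko 9, Middlemarch 4, Circe 5. Eliminate Kindred.
Round 2: Dune 8, 1Q84 6, Pachinko 9, Middlemarch 4, Circe 5. Eliminate Middlemarch.
Round 3: Dune 12, 1Q84 6, Pachinko 9, Circe 5. Eliminate Circe.
Round 4: Dune 12, 1Q84 6, Pachinko 14. Eliminate 1Q84.
Round 5: Dune 18, Pachinko 14. Dune has a majority.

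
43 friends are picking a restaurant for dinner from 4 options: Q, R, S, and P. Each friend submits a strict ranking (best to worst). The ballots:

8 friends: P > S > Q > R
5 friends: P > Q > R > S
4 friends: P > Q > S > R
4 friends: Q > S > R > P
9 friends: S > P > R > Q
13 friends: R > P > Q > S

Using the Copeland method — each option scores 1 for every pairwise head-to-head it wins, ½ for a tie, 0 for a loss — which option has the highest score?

P

Q: beats S; loses to R and P → score 1.
R: beats Q; loses to S and P → score 1.
S: beats R; loses to Q and P → score 1.
P: beats Q, R, and S → score 3.
P has the best pairwise record.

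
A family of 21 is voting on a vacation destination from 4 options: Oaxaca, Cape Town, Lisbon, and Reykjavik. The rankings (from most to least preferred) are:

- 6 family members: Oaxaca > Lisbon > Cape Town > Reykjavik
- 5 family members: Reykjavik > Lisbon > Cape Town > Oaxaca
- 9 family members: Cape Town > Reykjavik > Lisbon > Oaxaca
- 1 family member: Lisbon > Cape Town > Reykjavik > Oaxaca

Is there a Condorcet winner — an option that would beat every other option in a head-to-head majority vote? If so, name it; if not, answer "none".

Checking pairwise contests:
Cape Town beats Oaxaca 15–6.
Lisbon beats Cape Town 12–9.
Reykjavik beats Lisbon 14–7.
Cape Town beats Reykjavik 16–5.
Every option loses at least one head-to-head, so there is no Condorcet winner.

none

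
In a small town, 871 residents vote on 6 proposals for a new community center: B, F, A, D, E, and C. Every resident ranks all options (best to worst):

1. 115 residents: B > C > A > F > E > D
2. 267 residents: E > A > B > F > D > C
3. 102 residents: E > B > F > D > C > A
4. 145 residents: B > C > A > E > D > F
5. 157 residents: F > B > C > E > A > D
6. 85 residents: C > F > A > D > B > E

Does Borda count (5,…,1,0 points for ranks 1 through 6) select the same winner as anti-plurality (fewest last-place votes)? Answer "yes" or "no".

yes

Borda — scores: B 3222, F 2195, A 2260, D 786, E 2564, C 2038. Winner: B.
Anti-plurality — last-place votes: B 0, F 145, A 102, D 272, E 85, C 267. Winner: B.
The two methods agree.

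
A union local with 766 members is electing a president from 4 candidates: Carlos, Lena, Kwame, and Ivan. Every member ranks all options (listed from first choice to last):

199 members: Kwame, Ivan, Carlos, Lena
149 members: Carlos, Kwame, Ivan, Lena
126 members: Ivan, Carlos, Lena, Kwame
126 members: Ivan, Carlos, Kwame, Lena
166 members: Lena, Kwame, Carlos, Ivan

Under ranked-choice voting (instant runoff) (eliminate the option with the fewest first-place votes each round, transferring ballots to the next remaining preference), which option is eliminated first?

Carlos

Round 1: Carlos 149, Lena 166, Kwame 199, Ivan 252. Eliminate Carlos.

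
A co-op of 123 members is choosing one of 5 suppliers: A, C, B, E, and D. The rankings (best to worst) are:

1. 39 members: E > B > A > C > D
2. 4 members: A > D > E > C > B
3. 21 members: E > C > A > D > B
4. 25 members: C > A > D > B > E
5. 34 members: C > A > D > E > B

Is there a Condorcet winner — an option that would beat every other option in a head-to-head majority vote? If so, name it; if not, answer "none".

none

Checking pairwise contests:
C beats A 80–43.
E beats C 64–59.
A beats B 84–39.
A beats E 63–60.
A beats D 123–0.
Every option loses at least one head-to-head, so there is no Condorcet winner.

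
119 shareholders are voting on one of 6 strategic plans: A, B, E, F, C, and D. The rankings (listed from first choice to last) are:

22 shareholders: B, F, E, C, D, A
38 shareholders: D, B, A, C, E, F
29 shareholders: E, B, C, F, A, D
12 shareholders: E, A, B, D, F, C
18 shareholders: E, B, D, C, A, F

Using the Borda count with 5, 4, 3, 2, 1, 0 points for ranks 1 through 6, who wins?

A: 22·0 + 38·3 + 29·1 + 12·4 + 18·1 = 209
B: 22·5 + 38·4 + 29·4 + 12·3 + 18·4 = 486
E: 22·3 + 38·1 + 29·5 + 12·5 + 18·5 = 399
F: 22·4 + 38·0 + 29·2 + 12·1 + 18·0 = 158
C: 22·2 + 38·2 + 29·3 + 12·0 + 18·2 = 243
D: 22·1 + 38·5 + 29·0 + 12·2 + 18·3 = 290
B has the highest Borda score (486).

B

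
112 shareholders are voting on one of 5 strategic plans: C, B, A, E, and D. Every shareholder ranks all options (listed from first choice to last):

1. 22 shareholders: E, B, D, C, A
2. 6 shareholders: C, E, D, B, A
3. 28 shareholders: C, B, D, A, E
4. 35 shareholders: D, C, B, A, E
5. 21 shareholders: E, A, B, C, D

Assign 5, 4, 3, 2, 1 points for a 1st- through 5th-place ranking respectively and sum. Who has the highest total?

C

C: 22·2 + 6·5 + 28·5 + 35·4 + 21·2 = 396
B: 22·4 + 6·2 + 28·4 + 35·3 + 21·3 = 380
A: 22·1 + 6·1 + 28·2 + 35·2 + 21·4 = 238
E: 22·5 + 6·4 + 28·1 + 35·1 + 21·5 = 302
D: 22·3 + 6·3 + 28·3 + 35·5 + 21·1 = 364
C has the highest Borda score (396).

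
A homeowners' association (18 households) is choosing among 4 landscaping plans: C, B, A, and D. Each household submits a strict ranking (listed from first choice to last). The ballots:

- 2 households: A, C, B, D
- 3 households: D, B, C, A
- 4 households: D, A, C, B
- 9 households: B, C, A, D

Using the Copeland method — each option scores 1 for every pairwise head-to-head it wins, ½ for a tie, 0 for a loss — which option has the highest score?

B

C: beats A and D; loses to B → score 2.
B: beats C, A, and D → score 3.
A: beats D; loses to C and B → score 1.
D: loses to C, B, and A → score 0.
B has the best pairwise record.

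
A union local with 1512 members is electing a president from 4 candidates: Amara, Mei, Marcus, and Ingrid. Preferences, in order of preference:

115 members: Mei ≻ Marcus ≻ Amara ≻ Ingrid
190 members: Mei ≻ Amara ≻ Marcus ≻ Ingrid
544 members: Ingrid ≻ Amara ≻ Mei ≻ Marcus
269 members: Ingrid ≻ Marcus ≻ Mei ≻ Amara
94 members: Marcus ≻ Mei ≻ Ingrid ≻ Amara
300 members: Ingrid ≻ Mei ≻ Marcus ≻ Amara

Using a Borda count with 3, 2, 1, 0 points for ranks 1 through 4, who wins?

Amara: 115·1 + 190·2 + 544·2 + 269·0 + 94·0 + 300·0 = 1583
Mei: 115·3 + 190·3 + 544·1 + 269·1 + 94·2 + 300·2 = 2516
Marcus: 115·2 + 190·1 + 544·0 + 269·2 + 94·3 + 300·1 = 1540
Ingrid: 115·0 + 190·0 + 544·3 + 269·3 + 94·1 + 300·3 = 3433
Ingrid has the highest Borda score (3433).

Ingrid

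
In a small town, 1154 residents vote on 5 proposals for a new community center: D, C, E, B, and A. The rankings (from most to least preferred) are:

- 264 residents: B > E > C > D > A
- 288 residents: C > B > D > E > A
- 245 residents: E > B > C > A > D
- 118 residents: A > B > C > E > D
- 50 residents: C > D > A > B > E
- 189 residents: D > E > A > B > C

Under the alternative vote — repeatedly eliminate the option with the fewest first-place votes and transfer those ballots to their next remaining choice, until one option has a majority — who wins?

Round 1: D 189, C 338, E 245, B 264, A 118. Eliminate A.
Round 2: D 189, C 338, E 245, B 382. Eliminate D.
Round 3: C 338, E 434, B 382. Eliminate C.
Round 4: E 434, B 720. B has a majority.

B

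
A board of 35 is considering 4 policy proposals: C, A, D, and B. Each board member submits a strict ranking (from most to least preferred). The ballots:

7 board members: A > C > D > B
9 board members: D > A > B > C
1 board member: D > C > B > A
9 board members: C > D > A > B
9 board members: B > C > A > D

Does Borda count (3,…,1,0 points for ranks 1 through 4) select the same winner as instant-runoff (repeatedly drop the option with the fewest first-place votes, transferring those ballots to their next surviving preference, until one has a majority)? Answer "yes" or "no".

yes

Borda — scores: C 61, A 57, D 55, B 37. Winner: C.
Instant-runoff — R1 C 9, A 7, D 10, B 9 (A out); R2 C 16, D 10, B 9 (B out); R3 C 25, D 10 (C winner). Winner: C.
The two methods agree.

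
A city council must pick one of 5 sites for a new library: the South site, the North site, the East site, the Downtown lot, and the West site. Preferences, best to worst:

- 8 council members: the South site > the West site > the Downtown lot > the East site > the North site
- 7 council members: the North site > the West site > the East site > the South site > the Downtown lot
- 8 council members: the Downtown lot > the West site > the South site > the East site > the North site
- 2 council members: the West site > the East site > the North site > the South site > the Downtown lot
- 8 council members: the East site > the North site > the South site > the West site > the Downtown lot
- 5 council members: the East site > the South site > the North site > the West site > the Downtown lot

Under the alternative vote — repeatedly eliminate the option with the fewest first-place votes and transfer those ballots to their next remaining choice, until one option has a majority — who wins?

Round 1: the South site 8, the North site 7, the East site 13, the Downtown lot 8, the West site 2. Eliminate the West site.
Round 2: the South site 8, the North site 7, the East site 15, the Downtown lot 8. Eliminate the North site.
Round 3: the South site 8, the East site 22, the Downtown lot 8. The East site has a majority.

the East site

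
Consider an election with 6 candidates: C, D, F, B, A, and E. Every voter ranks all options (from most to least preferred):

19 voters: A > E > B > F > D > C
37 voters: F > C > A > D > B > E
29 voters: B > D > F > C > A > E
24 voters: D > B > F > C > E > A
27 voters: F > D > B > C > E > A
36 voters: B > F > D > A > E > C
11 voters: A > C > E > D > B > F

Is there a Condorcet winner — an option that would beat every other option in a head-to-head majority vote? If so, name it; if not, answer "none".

Checking pairwise contests:
D beats C 135–48.
F beats D 119–64.
B beats F 119–64.
D beats B 99–84.
C beats A 117–66.
C beats E 128–55.
Every option loses at least one head-to-head, so there is no Condorcet winner.

none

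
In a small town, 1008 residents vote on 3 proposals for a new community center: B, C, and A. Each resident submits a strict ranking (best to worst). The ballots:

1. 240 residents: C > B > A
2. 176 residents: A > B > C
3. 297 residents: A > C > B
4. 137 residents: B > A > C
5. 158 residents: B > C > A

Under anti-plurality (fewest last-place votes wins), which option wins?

B

Last-place votes: B 297, C 313, A 398.
B is ranked last by the fewest voters, so B wins.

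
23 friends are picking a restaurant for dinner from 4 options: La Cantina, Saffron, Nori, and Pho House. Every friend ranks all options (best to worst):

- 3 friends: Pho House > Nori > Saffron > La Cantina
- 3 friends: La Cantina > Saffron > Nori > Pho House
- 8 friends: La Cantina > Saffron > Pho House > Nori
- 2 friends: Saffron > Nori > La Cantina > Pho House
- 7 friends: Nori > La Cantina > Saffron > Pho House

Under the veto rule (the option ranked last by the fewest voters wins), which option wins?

Last-place votes: La Cantina 3, Saffron 0, Nori 8, Pho House 12.
Saffron is ranked last by the fewest voters, so Saffron wins.

Saffron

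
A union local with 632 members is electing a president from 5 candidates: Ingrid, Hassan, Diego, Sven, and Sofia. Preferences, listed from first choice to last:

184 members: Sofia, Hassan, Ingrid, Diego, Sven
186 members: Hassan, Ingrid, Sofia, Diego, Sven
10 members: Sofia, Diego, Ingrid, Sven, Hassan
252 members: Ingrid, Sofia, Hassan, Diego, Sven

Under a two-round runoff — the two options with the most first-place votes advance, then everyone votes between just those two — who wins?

Ingrid

Round 1 first-place votes: Ingrid 252, Hassan 186, Diego 0, Sven 0, Sofia 194.
Ingrid and Sofia advance.
Runoff: Ingrid is preferred to Sofia by 438 voters; Sofia by 194.
Ingrid wins the runoff.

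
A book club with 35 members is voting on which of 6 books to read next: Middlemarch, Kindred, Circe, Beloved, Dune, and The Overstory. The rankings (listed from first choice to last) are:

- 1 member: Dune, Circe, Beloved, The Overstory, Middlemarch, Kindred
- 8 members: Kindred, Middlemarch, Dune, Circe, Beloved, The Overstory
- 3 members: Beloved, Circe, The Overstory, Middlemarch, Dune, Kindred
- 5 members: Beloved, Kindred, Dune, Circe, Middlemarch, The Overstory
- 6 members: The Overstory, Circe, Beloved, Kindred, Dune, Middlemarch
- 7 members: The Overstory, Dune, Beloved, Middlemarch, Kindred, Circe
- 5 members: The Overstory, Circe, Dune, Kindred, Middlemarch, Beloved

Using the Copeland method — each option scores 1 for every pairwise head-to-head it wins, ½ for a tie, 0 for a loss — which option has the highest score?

The Overstory

Middlemarch: loses to Kindred, Circe, Beloved, Dune, and The Overstory → score 0.
Kindred: beats Middlemarch, Circe, and Dune; loses to Beloved and The Overstory → score 3.
Circe: beats Middlemarch and Beloved; loses to Kindred, Dune, and The Overstory → score 2.
Beloved: beats Middlemarch and Kindred; loses to Circe, Dune, and The Overstory → score 2.
Dune: beats Middlemarch, Circe, and Beloved; loses to Kindred and The Overstory → score 3.
The Overstory: beats Middlemarch, Kindred, Circe, Beloved, and Dune → score 5.
The Overstory has the best pairwise record.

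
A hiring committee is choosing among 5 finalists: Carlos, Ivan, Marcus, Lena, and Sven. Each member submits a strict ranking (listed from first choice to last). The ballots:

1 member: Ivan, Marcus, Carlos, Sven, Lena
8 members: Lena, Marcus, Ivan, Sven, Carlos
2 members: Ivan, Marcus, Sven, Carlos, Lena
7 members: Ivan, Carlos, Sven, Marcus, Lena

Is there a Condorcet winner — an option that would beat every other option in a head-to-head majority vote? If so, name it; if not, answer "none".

Ivan

Ivan vs Carlos: 18–0 for Ivan.
Ivan vs Marcus: 10–8 for Ivan.
Ivan vs Lena: 10–8 for Ivan.
Ivan vs Sven: 18–0 for Ivan.
Ivan beats every other option head-to-head.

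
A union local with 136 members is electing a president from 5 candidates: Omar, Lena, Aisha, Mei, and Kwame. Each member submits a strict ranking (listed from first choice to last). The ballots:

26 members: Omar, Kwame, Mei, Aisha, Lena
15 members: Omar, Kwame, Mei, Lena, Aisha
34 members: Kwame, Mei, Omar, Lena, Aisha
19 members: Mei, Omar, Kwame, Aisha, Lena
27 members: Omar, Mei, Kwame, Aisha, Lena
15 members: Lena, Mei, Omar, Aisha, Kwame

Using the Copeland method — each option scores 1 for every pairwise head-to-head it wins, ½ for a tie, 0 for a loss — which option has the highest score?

Omar

Omar: beats Lena, Aisha, and Kwame; ties Mei → score 3.5.
Lena: loses to Omar, Aisha, Mei, and Kwame → score 0.
Aisha: beats Lena; loses to Omar, Mei, and Kwame → score 1.
Mei: beats Lena and Aisha; ties Omar; loses to Kwame → score 2.5.
Kwame: beats Lena, Aisha, and Mei; loses to Omar → score 3.
Omar has the best pairwise record.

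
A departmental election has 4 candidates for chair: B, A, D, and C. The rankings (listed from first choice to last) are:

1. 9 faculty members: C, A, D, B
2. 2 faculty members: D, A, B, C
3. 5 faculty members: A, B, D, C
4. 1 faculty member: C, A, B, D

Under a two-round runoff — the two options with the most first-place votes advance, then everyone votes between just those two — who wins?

Round 1 first-place votes: B 0, A 5, D 2, C 10.
C and A advance.
Runoff: C is preferred to A by 10 voters; A by 7.
C wins the runoff.

C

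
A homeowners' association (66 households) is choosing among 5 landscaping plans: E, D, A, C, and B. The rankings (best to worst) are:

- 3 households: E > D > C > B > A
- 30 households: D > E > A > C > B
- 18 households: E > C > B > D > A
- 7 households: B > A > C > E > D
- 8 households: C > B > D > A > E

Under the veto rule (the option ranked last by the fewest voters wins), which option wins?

C

Last-place votes: E 8, D 7, A 21, C 0, B 30.
C is ranked last by the fewest voters, so C wins.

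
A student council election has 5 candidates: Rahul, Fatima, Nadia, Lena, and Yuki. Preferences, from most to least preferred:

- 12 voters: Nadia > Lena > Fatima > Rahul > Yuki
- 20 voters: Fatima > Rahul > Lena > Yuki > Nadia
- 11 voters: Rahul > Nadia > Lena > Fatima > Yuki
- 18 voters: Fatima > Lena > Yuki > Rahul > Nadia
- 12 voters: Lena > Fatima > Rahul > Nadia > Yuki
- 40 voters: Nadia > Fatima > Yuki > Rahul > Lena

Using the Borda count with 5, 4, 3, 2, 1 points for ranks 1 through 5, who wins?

Rahul: 12·2 + 20·4 + 11·5 + 18·2 + 12·3 + 40·2 = 311
Fatima: 12·3 + 20·5 + 11·2 + 18·5 + 12·4 + 40·4 = 456
Nadia: 12·5 + 20·1 + 11·4 + 18·1 + 12·2 + 40·5 = 366
Lena: 12·4 + 20·3 + 11·3 + 18·4 + 12·5 + 40·1 = 313
Yuki: 12·1 + 20·2 + 11·1 + 18·3 + 12·1 + 40·3 = 249
Fatima has the highest Borda score (456).

Fatima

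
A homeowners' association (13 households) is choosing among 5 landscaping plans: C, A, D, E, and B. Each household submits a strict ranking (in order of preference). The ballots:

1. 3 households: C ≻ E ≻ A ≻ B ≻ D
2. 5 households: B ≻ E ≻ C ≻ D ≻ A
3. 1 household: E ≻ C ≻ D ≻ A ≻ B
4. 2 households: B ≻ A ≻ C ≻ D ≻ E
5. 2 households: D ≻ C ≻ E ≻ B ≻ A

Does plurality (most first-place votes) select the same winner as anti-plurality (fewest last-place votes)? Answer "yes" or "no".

Plurality — first-place votes: C 3, A 0, D 2, E 1, B 7. Winner: B.
Anti-plurality — last-place votes: C 0, A 7, D 3, E 2, B 1. Winner: C.
The two methods disagree.

no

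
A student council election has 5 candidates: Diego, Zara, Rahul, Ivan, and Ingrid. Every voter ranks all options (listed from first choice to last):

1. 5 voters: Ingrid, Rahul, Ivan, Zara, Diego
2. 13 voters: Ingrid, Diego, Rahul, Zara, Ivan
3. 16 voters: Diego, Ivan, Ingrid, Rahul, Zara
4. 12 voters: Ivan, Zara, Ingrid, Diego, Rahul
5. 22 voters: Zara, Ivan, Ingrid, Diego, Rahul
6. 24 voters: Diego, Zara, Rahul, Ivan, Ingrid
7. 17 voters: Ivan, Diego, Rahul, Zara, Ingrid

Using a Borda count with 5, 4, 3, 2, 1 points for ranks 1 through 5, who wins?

Diego

Diego: 5·1 + 13·4 + 16·5 + 12·2 + 22·2 + 24·5 + 17·4 = 393
Zara: 5·2 + 13·2 + 16·1 + 12·4 + 22·5 + 24·4 + 17·2 = 340
Rahul: 5·4 + 13·3 + 16·2 + 12·1 + 22·1 + 24·3 + 17·3 = 248
Ivan: 5·3 + 13·1 + 16·4 + 12·5 + 22·4 + 24·2 + 17·5 = 373
Ingrid: 5·5 + 13·5 + 16·3 + 12·3 + 22·3 + 24·1 + 17·1 = 281
Diego has the highest Borda score (393).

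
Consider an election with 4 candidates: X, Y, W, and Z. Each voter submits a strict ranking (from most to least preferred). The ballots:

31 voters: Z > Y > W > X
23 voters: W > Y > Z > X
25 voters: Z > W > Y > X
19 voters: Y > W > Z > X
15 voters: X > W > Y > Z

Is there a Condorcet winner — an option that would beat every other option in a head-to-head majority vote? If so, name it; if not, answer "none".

W vs X: 98–15 for W.
W vs Y: 63–50 for W.
W vs Z: 57–56 for W.
W beats every other option head-to-head.

W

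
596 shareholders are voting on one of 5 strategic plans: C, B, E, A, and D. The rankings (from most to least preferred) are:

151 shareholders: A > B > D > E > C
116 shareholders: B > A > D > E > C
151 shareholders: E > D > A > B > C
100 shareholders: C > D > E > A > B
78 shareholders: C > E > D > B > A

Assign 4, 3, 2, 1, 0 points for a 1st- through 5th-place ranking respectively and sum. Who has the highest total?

C: 151·0 + 116·0 + 151·0 + 100·4 + 78·4 = 712
B: 151·3 + 116·4 + 151·1 + 100·0 + 78·1 = 1146
E: 151·1 + 116·1 + 151·4 + 100·2 + 78·3 = 1305
A: 151·4 + 116·3 + 151·2 + 100·1 + 78·0 = 1354
D: 151·2 + 116·2 + 151·3 + 100·3 + 78·2 = 1443
D has the highest Borda score (1443).

D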